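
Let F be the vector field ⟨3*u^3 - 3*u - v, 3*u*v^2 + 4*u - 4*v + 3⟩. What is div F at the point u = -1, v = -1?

8

∂F₁/∂u = 9*u^2 - 3
∂F₂/∂v = 6*u*v - 4
∇·F = 9*u^2 + 6*u*v - 7
At (-1, -1): 8.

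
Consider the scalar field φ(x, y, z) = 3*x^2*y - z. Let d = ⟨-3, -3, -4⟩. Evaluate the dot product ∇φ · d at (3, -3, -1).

∂φ/∂x = 6*x*y
∂φ/∂y = 3*x^2
∂φ/∂z = -1
∇φ at (3, -3, -1) = (-54, 27, -1)
∇φ · d = (-54)(-3) + (27)(-3) + (-1)(-4) = 85

85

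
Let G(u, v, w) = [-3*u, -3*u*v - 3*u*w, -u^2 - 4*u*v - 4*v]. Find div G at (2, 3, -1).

∂G₁/∂u = -3
∂G₂/∂v = -3*u
∂G₃/∂w = 0
∇·G = -3*u - 3
At (2, 3, -1): -9.

-9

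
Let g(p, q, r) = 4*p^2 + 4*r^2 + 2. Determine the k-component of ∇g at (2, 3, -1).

(∇g)_3 = ∂g/∂r = 8*r
At (2, 3, -1): -8.

-8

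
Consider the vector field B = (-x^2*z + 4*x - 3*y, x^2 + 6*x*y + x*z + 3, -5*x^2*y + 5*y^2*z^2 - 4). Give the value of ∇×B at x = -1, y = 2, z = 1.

(16, -21, 14)

(∇×B)₁ = ∂B₃/∂y − ∂B₂/∂z = -5*x^2 - x + 10*y*z^2
(∇×B)₂ = ∂B₁/∂z − ∂B₃/∂x = -x^2 + 10*x*y
(∇×B)₃ = ∂B₂/∂x − ∂B₁/∂y = 2*x + 6*y + z + 3
∇×B = (-5*x^2 - x + 10*y*z^2, -x^2 + 10*x*y, 2*x + 6*y + z + 3)
At (-1, 2, 1): (16, -21, 14).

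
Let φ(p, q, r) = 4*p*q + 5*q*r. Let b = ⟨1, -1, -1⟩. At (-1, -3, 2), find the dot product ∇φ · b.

-3

∂φ/∂p = 4*q
∂φ/∂q = 4*p + 5*r
∂φ/∂r = 5*q
∇φ at (-1, -3, 2) = (-12, 6, -15)
∇φ · b = (-12)(1) + (6)(-1) + (-15)(-1) = -3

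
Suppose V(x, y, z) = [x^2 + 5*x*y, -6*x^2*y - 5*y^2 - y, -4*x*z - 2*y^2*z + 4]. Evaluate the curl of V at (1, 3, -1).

(∇×V)₁ = ∂V₃/∂y − ∂V₂/∂z = -4*y*z
(∇×V)₂ = ∂V₁/∂z − ∂V₃/∂x = 4*z
(∇×V)₃ = ∂V₂/∂x − ∂V₁/∂y = -12*x*y - 5*x
∇×V = (-4*y*z, 4*z, -12*x*y - 5*x)
At (1, 3, -1): (12, -4, -41).

(12, -4, -41)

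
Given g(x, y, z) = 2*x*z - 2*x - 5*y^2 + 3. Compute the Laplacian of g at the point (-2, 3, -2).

∂²g/∂x² = 0
∂²g/∂y² = -10
∂²g/∂z² = 0
∇²g = -10
At (-2, 3, -2): -10.

-10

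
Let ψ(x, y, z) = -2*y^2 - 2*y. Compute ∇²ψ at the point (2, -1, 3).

-4

∂²ψ/∂x² = 0
∂²ψ/∂y² = -4
∂²ψ/∂z² = 0
∇²ψ = -4
At (2, -1, 3): -4.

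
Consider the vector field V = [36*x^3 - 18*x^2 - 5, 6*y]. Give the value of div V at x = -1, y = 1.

150

∂V₁/∂x = 108*x^2 - 36*x
∂V₂/∂y = 6
∇·V = 108*x^2 - 36*x + 6
At (-1, 1): 150.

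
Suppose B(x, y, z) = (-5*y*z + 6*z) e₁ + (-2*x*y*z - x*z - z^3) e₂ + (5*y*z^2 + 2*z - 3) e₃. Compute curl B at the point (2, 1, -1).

(∇×B)₁ = ∂B₃/∂y − ∂B₂/∂z = 2*x*y + x + 8*z^2
(∇×B)₂ = ∂B₁/∂z − ∂B₃/∂x = -5*y + 6
(∇×B)₃ = ∂B₂/∂x − ∂B₁/∂y = -2*y*z + 4*z
∇×B = (2*x*y + x + 8*z^2, -5*y + 6, -2*y*z + 4*z)
At (2, 1, -1): (14, 1, -2).

(14, 1, -2)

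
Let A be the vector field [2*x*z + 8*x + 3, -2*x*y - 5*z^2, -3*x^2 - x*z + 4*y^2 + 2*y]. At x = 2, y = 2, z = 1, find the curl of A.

(∇×A)₁ = ∂A₃/∂y − ∂A₂/∂z = 8*y + 10*z + 2
(∇×A)₂ = ∂A₁/∂z − ∂A₃/∂x = 8*x + z
(∇×A)₃ = ∂A₂/∂x − ∂A₁/∂y = -2*y
∇×A = (8*y + 10*z + 2, 8*x + z, -2*y)
At (2, 2, 1): (28, 17, -4).

(28, 17, -4)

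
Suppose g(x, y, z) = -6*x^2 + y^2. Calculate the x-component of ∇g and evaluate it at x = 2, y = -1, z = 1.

(∇g)_1 = ∂g/∂x = -12*x
At (2, -1, 1): -24.

-24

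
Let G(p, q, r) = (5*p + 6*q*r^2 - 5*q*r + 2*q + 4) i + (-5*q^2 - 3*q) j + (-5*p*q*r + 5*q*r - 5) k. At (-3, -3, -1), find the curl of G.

(∇×G)₁ = ∂G₃/∂q − ∂G₂/∂r = -5*p*r + 5*r
(∇×G)₂ = ∂G₁/∂r − ∂G₃/∂p = 17*q*r - 5*q
(∇×G)₃ = ∂G₂/∂p − ∂G₁/∂q = -6*r^2 + 5*r - 2
∇×G = (-5*p*r + 5*r, 17*q*r - 5*q, -6*r^2 + 5*r - 2)
At (-3, -3, -1): (-20, 66, -13).

(-20, 66, -13)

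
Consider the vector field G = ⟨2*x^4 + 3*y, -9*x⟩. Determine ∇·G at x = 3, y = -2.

216

∂G₁/∂x = 8*x^3
∂G₂/∂y = 0
∇·G = 8*x^3
At (3, -2): 216.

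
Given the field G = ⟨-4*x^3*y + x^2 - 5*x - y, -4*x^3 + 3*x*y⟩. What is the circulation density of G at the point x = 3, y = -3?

∂G₂/∂x = -12*x^2 + 3*y
∂G₁/∂y = -4*x^3 - 1
Scalar curl = 4*x^3 - 12*x^2 + 3*y + 1
At (3, -3): -8.

-8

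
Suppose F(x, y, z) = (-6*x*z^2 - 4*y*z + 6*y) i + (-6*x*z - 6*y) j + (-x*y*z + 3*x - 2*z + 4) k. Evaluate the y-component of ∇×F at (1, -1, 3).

(∇×F)_2 = ∂F₁/∂z − ∂F₃/∂x
= -12*x*z - 4*y − (-y*z + 3)
= -12*x*z + y*z - 4*y - 3
At (1, -1, 3): -38.

-38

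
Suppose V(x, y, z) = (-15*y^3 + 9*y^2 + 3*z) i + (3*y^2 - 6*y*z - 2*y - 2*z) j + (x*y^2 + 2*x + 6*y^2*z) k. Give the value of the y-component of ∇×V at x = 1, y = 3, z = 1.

(∇×V)_2 = ∂V₁/∂z − ∂V₃/∂x
= 3 − (y^2 + 2)
= -y^2 + 1
At (1, 3, 1): -8.

-8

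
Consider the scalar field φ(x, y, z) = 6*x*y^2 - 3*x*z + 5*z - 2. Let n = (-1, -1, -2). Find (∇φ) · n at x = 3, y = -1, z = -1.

35

∂φ/∂x = 6*y^2 - 3*z
∂φ/∂y = 12*x*y
∂φ/∂z = -3*x + 5
∇φ at (3, -1, -1) = (9, -36, -4)
∇φ · n = (9)(-1) + (-36)(-1) + (-4)(-2) = 35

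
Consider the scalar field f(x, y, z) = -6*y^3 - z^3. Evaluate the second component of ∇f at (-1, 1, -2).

-18

(∇f)_2 = ∂f/∂y = -18*y^2
At (-1, 1, -2): -18.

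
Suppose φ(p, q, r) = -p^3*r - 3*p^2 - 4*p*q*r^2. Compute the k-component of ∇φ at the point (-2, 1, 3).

56

(∇φ)_3 = ∂φ/∂r = -p^3 - 8*p*q*r
At (-2, 1, 3): 56.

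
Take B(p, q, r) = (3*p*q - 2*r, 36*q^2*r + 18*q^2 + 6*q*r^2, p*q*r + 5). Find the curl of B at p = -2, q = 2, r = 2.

(-196, -6, 6)

(∇×B)₁ = ∂B₃/∂q − ∂B₂/∂r = p*r - 36*q^2 - 12*q*r
(∇×B)₂ = ∂B₁/∂r − ∂B₃/∂p = -q*r - 2
(∇×B)₃ = ∂B₂/∂p − ∂B₁/∂q = -3*p
∇×B = (p*r - 36*q^2 - 12*q*r, -q*r - 2, -3*p)
At (-2, 2, 2): (-196, -6, 6).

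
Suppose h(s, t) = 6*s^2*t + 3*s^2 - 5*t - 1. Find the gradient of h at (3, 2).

∂h/∂s = 12*s*t + 6*s
∂h/∂t = 6*s^2 - 5
∇h = (12*s*t + 6*s, 6*s^2 - 5)
At (3, 2): (90, 49).

(90, 49)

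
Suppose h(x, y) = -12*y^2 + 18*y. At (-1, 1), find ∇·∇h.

∂²h/∂x² = 0
∂²h/∂y² = -24
∇²h = -24
At (-1, 1): -24.

-24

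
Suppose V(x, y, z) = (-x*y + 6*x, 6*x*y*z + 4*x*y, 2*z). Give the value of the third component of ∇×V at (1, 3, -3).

-41

(∇×V)_3 = ∂V₂/∂x − ∂V₁/∂y
= 6*y*z + 4*y − (-x)
= x + 6*y*z + 4*y
At (1, 3, -3): -41.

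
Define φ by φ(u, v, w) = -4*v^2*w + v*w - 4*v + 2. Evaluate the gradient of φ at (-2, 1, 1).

∂φ/∂u = 0
∂φ/∂v = -8*v*w + w - 4
∂φ/∂w = -4*v^2 + v
∇φ = (0, -8*v*w + w - 4, -4*v^2 + v)
At (-2, 1, 1): (0, -11, -3).

(0, -11, -3)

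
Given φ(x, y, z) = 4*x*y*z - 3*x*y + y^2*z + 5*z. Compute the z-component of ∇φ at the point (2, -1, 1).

(∇φ)_3 = ∂φ/∂z = 4*x*y + y^2 + 5
At (2, -1, 1): -2.

-2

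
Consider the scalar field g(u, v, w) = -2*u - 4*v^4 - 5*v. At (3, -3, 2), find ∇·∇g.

∂²g/∂u² = 0
∂²g/∂v² = -48*v^2
∂²g/∂w² = 0
∇²g = -48*v^2
At (3, -3, 2): -432.

-432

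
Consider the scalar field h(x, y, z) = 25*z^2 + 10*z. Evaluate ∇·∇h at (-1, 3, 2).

50

∂²h/∂x² = 0
∂²h/∂y² = 0
∂²h/∂z² = 50
∇²h = 50
At (-1, 3, 2): 50.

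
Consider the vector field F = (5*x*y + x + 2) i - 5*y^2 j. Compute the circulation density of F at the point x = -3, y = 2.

15

∂F₂/∂x = 0
∂F₁/∂y = 5*x
Scalar curl = -5*x
At (-3, 2): 15.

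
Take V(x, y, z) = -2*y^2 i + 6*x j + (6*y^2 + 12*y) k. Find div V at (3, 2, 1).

∂V₁/∂x = 0
∂V₂/∂y = 0
∂V₃/∂z = 0
∇·V = 0
At (3, 2, 1): 0.

0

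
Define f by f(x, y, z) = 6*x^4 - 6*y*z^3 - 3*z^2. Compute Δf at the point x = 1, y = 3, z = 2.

∂²f/∂x² = 72*x^2
∂²f/∂y² = 0
∂²f/∂z² = -6*(6*y*z + 1)
∇²f = 72*x^2 - 36*y*z - 6
At (1, 3, 2): -150.

-150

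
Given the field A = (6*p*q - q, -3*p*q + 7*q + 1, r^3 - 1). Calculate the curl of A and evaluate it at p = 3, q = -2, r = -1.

(0, 0, -11)

(∇×A)₁ = ∂A₃/∂q − ∂A₂/∂r = 0
(∇×A)₂ = ∂A₁/∂r − ∂A₃/∂p = 0
(∇×A)₃ = ∂A₂/∂p − ∂A₁/∂q = -6*p - 3*q + 1
∇×A = (0, 0, -6*p - 3*q + 1)
At (3, -2, -1): (0, 0, -11).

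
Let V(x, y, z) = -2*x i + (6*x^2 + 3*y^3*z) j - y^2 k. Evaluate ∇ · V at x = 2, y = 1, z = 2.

16

∂V₁/∂x = -2
∂V₂/∂y = 9*y^2*z
∂V₃/∂z = 0
∇·V = 9*y^2*z - 2
At (2, 1, 2): 16.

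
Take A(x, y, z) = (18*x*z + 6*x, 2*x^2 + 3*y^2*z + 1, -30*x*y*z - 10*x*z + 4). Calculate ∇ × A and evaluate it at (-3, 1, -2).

(∇×A)₁ = ∂A₃/∂y − ∂A₂/∂z = -30*x*z - 3*y^2
(∇×A)₂ = ∂A₁/∂z − ∂A₃/∂x = 18*x + 30*y*z + 10*z
(∇×A)₃ = ∂A₂/∂x − ∂A₁/∂y = 4*x
∇×A = (-30*x*z - 3*y^2, 18*x + 30*y*z + 10*z, 4*x)
At (-3, 1, -2): (-183, -134, -12).

(-183, -134, -12)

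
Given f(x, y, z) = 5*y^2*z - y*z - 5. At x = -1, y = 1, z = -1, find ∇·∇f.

∂²f/∂x² = 0
∂²f/∂y² = 10*z
∂²f/∂z² = 0
∇²f = 10*z
At (-1, 1, -1): -10.

-10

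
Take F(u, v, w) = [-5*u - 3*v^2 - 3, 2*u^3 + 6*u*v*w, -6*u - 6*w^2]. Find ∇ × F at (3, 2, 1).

(-36, 6, 78)

(∇×F)₁ = ∂F₃/∂v − ∂F₂/∂w = -6*u*v
(∇×F)₂ = ∂F₁/∂w − ∂F₃/∂u = 6
(∇×F)₃ = ∂F₂/∂u − ∂F₁/∂v = 6*u^2 + 6*v*w + 6*v
∇×F = (-6*u*v, 6, 6*u^2 + 6*v*w + 6*v)
At (3, 2, 1): (-36, 6, 78).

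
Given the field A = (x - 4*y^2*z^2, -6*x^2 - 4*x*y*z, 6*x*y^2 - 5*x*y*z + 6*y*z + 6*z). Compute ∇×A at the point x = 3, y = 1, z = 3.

(∇×A)₁ = ∂A₃/∂y − ∂A₂/∂z = 16*x*y - 5*x*z + 6*z
(∇×A)₂ = ∂A₁/∂z − ∂A₃/∂x = -8*y^2*z - 6*y^2 + 5*y*z
(∇×A)₃ = ∂A₂/∂x − ∂A₁/∂y = -12*x + 8*y*z^2 - 4*y*z
∇×A = (16*x*y - 5*x*z + 6*z, -8*y^2*z - 6*y^2 + 5*y*z, -12*x + 8*y*z^2 - 4*y*z)
At (3, 1, 3): (21, -15, 24).

(21, -15, 24)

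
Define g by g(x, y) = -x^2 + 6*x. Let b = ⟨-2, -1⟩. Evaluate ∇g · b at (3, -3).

0

∂g/∂x = -2*x + 6
∂g/∂y = 0
∇g at (3, -3) = (0, 0)
∇g · b = (0)(-2) + (0)(-1) = 0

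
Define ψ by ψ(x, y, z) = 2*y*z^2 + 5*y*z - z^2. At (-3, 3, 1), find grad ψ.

∂ψ/∂x = 0
∂ψ/∂y = 2*z^2 + 5*z
∂ψ/∂z = 4*y*z + 5*y - 2*z
∇ψ = (0, 2*z^2 + 5*z, 4*y*z + 5*y - 2*z)
At (-3, 3, 1): (0, 7, 25).

(0, 7, 25)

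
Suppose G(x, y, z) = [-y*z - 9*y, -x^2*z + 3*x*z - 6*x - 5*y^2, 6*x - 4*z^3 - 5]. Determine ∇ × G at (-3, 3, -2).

(18, -9, -17)

(∇×G)₁ = ∂G₃/∂y − ∂G₂/∂z = x^2 - 3*x
(∇×G)₂ = ∂G₁/∂z − ∂G₃/∂x = -y - 6
(∇×G)₃ = ∂G₂/∂x − ∂G₁/∂y = -2*x*z + 4*z + 3
∇×G = (x^2 - 3*x, -y - 6, -2*x*z + 4*z + 3)
At (-3, 3, -2): (18, -9, -17).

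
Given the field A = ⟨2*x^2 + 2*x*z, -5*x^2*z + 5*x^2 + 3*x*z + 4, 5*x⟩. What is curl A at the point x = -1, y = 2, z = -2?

(∇×A)₁ = ∂A₃/∂y − ∂A₂/∂z = 5*x^2 - 3*x
(∇×A)₂ = ∂A₁/∂z − ∂A₃/∂x = 2*x - 5
(∇×A)₃ = ∂A₂/∂x − ∂A₁/∂y = -10*x*z + 10*x + 3*z
∇×A = (5*x^2 - 3*x, 2*x - 5, -10*x*z + 10*x + 3*z)
At (-1, 2, -2): (8, -7, -36).

(8, -7, -36)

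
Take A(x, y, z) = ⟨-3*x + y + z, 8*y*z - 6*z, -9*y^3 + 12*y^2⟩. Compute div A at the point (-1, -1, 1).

5

∂A₁/∂x = -3
∂A₂/∂y = 8*z
∂A₃/∂z = 0
∇·A = 8*z - 3
At (-1, -1, 1): 5.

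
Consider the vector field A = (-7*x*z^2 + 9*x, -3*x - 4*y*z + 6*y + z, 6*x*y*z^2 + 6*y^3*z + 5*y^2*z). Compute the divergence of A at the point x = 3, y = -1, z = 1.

∂A₁/∂x = -7*z^2 + 9
∂A₂/∂y = -4*z + 6
∂A₃/∂z = 12*x*y*z + 6*y^3 + 5*y^2
∇·A = 12*x*y*z + 6*y^3 + 5*y^2 - 7*z^2 - 4*z + 15
At (3, -1, 1): -33.

-33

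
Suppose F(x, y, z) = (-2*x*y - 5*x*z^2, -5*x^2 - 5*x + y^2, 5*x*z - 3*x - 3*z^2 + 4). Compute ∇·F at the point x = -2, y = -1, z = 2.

-42

∂F₁/∂x = -2*y - 5*z^2
∂F₂/∂y = 2*y
∂F₃/∂z = 5*x - 6*z
∇·F = 5*x - 5*z^2 - 6*z
At (-2, -1, 2): -42.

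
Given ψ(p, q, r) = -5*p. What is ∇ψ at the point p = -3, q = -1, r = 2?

(-5, 0, 0)

∂ψ/∂p = -5
∂ψ/∂q = 0
∂ψ/∂r = 0
∇ψ = (-5, 0, 0)
At (-3, -1, 2): (-5, 0, 0).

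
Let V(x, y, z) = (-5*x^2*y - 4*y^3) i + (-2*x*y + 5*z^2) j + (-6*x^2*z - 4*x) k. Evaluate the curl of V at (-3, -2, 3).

(∇×V)₁ = ∂V₃/∂y − ∂V₂/∂z = -10*z
(∇×V)₂ = ∂V₁/∂z − ∂V₃/∂x = 12*x*z + 4
(∇×V)₃ = ∂V₂/∂x − ∂V₁/∂y = 5*x^2 + 12*y^2 - 2*y
∇×V = (-10*z, 12*x*z + 4, 5*x^2 + 12*y^2 - 2*y)
At (-3, -2, 3): (-30, -104, 97).

(-30, -104, 97)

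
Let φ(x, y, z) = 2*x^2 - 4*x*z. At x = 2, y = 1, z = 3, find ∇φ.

(-4, 0, -8)

∂φ/∂x = 4*x - 4*z
∂φ/∂y = 0
∂φ/∂z = -4*x
∇φ = (4*x - 4*z, 0, -4*x)
At (2, 1, 3): (-4, 0, -8).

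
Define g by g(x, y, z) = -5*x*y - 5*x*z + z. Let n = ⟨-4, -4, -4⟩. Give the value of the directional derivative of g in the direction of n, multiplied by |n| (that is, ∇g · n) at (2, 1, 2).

∂g/∂x = -5*y - 5*z
∂g/∂y = -5*x
∂g/∂z = -5*x + 1
∇g at (2, 1, 2) = (-15, -10, -9)
∇g · n = (-15)(-4) + (-10)(-4) + (-9)(-4) = 136

136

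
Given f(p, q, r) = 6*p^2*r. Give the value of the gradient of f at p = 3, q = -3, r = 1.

(36, 0, 54)

∂f/∂p = 12*p*r
∂f/∂q = 0
∂f/∂r = 6*p^2
∇f = (12*p*r, 0, 6*p^2)
At (3, -3, 1): (36, 0, 54).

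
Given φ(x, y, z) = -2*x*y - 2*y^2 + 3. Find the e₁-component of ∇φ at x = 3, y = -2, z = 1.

(∇φ)_1 = ∂φ/∂x = -2*y
At (3, -2, 1): 4.

4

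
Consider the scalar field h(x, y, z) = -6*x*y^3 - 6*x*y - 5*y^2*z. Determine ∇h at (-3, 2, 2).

∂h/∂x = -6*y^3 - 6*y
∂h/∂y = -18*x*y^2 - 6*x - 10*y*z
∂h/∂z = -5*y^2
∇h = (-6*y^3 - 6*y, -18*x*y^2 - 6*x - 10*y*z, -5*y^2)
At (-3, 2, 2): (-60, 194, -20).

(-60, 194, -20)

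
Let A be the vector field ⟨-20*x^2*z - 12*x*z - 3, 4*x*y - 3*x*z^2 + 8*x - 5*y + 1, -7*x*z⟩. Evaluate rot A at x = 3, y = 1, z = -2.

(-36, -230, 0)

(∇×A)₁ = ∂A₃/∂y − ∂A₂/∂z = 6*x*z
(∇×A)₂ = ∂A₁/∂z − ∂A₃/∂x = -20*x^2 - 12*x + 7*z
(∇×A)₃ = ∂A₂/∂x − ∂A₁/∂y = 4*y - 3*z^2 + 8
∇×A = (6*x*z, -20*x^2 - 12*x + 7*z, 4*y - 3*z^2 + 8)
At (3, 1, -2): (-36, -230, 0).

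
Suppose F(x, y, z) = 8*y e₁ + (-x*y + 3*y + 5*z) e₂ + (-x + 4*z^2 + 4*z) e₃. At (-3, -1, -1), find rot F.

(-5, 1, -7)

(∇×F)₁ = ∂F₃/∂y − ∂F₂/∂z = -5
(∇×F)₂ = ∂F₁/∂z − ∂F₃/∂x = 1
(∇×F)₃ = ∂F₂/∂x − ∂F₁/∂y = -y - 8
∇×F = (-5, 1, -y - 8)
At (-3, -1, -1): (-5, 1, -7).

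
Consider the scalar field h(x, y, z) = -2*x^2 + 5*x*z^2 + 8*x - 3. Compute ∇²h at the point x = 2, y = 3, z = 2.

16

∂²h/∂x² = -4
∂²h/∂y² = 0
∂²h/∂z² = 10*x
∇²h = 10*x - 4
At (2, 3, 2): 16.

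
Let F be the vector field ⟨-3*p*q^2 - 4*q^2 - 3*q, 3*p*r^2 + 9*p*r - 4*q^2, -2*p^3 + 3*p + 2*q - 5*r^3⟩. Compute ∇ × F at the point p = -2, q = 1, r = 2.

(∇×F)₁ = ∂F₃/∂q − ∂F₂/∂r = -6*p*r - 9*p + 2
(∇×F)₂ = ∂F₁/∂r − ∂F₃/∂p = 6*p^2 - 3
(∇×F)₃ = ∂F₂/∂p − ∂F₁/∂q = 6*p*q + 8*q + 3*r^2 + 9*r + 3
∇×F = (-6*p*r - 9*p + 2, 6*p^2 - 3, 6*p*q + 8*q + 3*r^2 + 9*r + 3)
At (-2, 1, 2): (44, 21, 29).

(44, 21, 29)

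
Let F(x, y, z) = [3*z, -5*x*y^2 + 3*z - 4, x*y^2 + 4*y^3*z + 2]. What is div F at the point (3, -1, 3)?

26

∂F₁/∂x = 0
∂F₂/∂y = -10*x*y
∂F₃/∂z = 4*y^3
∇·F = -10*x*y + 4*y^3
At (3, -1, 3): 26.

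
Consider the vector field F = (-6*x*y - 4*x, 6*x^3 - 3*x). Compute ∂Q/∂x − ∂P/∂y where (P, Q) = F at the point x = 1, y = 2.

21

∂F₂/∂x = 18*x^2 - 3
∂F₁/∂y = -6*x
Scalar curl = 18*x^2 + 6*x - 3
At (1, 2): 21.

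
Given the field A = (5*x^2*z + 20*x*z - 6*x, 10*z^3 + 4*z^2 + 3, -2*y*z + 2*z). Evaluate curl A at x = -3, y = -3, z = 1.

(∇×A)₁ = ∂A₃/∂y − ∂A₂/∂z = -30*z^2 - 10*z
(∇×A)₂ = ∂A₁/∂z − ∂A₃/∂x = 5*x^2 + 20*x
(∇×A)₃ = ∂A₂/∂x − ∂A₁/∂y = 0
∇×A = (-30*z^2 - 10*z, 5*x^2 + 20*x, 0)
At (-3, -3, 1): (-40, -15, 0).

(-40, -15, 0)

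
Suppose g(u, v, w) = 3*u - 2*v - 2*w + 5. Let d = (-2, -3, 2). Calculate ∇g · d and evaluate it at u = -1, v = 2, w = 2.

∂g/∂u = 3
∂g/∂v = -2
∂g/∂w = -2
∇g at (-1, 2, 2) = (3, -2, -2)
∇g · d = (3)(-2) + (-2)(-3) + (-2)(2) = -4

-4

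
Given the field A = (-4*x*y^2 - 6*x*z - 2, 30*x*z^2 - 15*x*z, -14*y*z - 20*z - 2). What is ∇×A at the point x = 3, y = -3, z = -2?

(∇×A)₁ = ∂A₃/∂y − ∂A₂/∂z = -60*x*z + 15*x - 14*z
(∇×A)₂ = ∂A₁/∂z − ∂A₃/∂x = -6*x
(∇×A)₃ = ∂A₂/∂x − ∂A₁/∂y = 8*x*y + 30*z^2 - 15*z
∇×A = (-60*x*z + 15*x - 14*z, -6*x, 8*x*y + 30*z^2 - 15*z)
At (3, -3, -2): (433, -18, 78).

(433, -18, 78)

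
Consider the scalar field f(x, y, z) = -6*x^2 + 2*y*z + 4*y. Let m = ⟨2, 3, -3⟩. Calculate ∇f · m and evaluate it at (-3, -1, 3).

∂f/∂x = -12*x
∂f/∂y = 2*z + 4
∂f/∂z = 2*y
∇f at (-3, -1, 3) = (36, 10, -2)
∇f · m = (36)(2) + (10)(3) + (-2)(-3) = 108

108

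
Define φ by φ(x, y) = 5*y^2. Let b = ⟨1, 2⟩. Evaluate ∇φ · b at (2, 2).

∂φ/∂x = 0
∂φ/∂y = 10*y
∇φ at (2, 2) = (0, 20)
∇φ · b = (0)(1) + (20)(2) = 40

40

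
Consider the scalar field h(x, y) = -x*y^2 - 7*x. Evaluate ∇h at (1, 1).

∂h/∂x = -y^2 - 7
∂h/∂y = -2*x*y
∇h = (-y^2 - 7, -2*x*y)
At (1, 1): (-8, -2).

(-8, -2)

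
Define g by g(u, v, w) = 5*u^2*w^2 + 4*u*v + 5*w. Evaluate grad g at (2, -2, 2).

(72, 8, 85)

∂g/∂u = 10*u*w^2 + 4*v
∂g/∂v = 4*u
∂g/∂w = 10*u^2*w + 5
∇g = (10*u*w^2 + 4*v, 4*u, 10*u^2*w + 5)
At (2, -2, 2): (72, 8, 85).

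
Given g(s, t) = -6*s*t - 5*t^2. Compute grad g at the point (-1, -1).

∂g/∂s = -6*t
∂g/∂t = -6*s - 10*t
∇g = (-6*t, -6*s - 10*t)
At (-1, -1): (6, 16).

(6, 16)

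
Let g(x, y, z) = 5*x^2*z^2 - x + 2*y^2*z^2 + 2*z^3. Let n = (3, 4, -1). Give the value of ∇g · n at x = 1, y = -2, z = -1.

∂g/∂x = 10*x*z^2 - 1
∂g/∂y = 4*y*z^2
∂g/∂z = 10*x^2*z + 4*y^2*z + 6*z^2
∇g at (1, -2, -1) = (9, -8, -20)
∇g · n = (9)(3) + (-8)(4) + (-20)(-1) = 15

15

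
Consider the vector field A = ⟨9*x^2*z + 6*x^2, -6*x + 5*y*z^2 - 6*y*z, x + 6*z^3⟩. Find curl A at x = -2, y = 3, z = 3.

(∇×A)₁ = ∂A₃/∂y − ∂A₂/∂z = -10*y*z + 6*y
(∇×A)₂ = ∂A₁/∂z − ∂A₃/∂x = 9*x^2 - 1
(∇×A)₃ = ∂A₂/∂x − ∂A₁/∂y = -6
∇×A = (-10*y*z + 6*y, 9*x^2 - 1, -6)
At (-2, 3, 3): (-72, 35, -6).

(-72, 35, -6)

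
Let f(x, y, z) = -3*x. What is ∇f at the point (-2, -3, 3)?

(-3, 0, 0)

∂f/∂x = -3
∂f/∂y = 0
∂f/∂z = 0
∇f = (-3, 0, 0)
At (-2, -3, 3): (-3, 0, 0).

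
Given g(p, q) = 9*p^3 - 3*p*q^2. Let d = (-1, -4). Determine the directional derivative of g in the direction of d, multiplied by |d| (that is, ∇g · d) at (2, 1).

∂g/∂p = 27*p^2 - 3*q^2
∂g/∂q = -6*p*q
∇g at (2, 1) = (105, -12)
∇g · d = (105)(-1) + (-12)(-4) = -57

-57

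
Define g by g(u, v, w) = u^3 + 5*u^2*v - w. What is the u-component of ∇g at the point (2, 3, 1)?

72

(∇g)_1 = ∂g/∂u = 3*u^2 + 10*u*v
At (2, 3, 1): 72.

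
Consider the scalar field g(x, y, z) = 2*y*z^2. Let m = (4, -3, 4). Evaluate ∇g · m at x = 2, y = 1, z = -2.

∂g/∂x = 0
∂g/∂y = 2*z^2
∂g/∂z = 4*y*z
∇g at (2, 1, -2) = (0, 8, -8)
∇g · m = (0)(4) + (8)(-3) + (-8)(4) = -56

-56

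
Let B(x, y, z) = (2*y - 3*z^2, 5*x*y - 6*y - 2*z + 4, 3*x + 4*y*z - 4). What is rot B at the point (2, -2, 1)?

(6, -9, -12)

(∇×B)₁ = ∂B₃/∂y − ∂B₂/∂z = 4*z + 2
(∇×B)₂ = ∂B₁/∂z − ∂B₃/∂x = -6*z - 3
(∇×B)₃ = ∂B₂/∂x − ∂B₁/∂y = 5*y - 2
∇×B = (4*z + 2, -6*z - 3, 5*y - 2)
At (2, -2, 1): (6, -9, -12).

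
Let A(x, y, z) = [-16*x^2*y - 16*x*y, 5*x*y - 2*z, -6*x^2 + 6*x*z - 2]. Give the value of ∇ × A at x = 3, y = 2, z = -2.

(∇×A)₁ = ∂A₃/∂y − ∂A₂/∂z = 2
(∇×A)₂ = ∂A₁/∂z − ∂A₃/∂x = 12*x - 6*z
(∇×A)₃ = ∂A₂/∂x − ∂A₁/∂y = 16*x^2 + 16*x + 5*y
∇×A = (2, 12*x - 6*z, 16*x^2 + 16*x + 5*y)
At (3, 2, -2): (2, 48, 202).

(2, 48, 202)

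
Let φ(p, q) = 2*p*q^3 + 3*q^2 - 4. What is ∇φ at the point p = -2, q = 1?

∂φ/∂p = 2*q^3
∂φ/∂q = 6*p*q^2 + 6*q
∇φ = (2*q^3, 6*p*q^2 + 6*q)
At (-2, 1): (2, -6).

(2, -6)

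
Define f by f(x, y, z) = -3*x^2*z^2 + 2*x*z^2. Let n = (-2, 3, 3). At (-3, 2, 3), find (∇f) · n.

-954

∂f/∂x = -6*x*z^2 + 2*z^2
∂f/∂y = 0
∂f/∂z = -6*x^2*z + 4*x*z
∇f at (-3, 2, 3) = (180, 0, -198)
∇f · n = (180)(-2) + (0)(3) + (-198)(3) = -954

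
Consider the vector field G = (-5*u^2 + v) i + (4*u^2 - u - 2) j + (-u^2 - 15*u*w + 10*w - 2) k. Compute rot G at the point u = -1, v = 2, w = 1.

(0, 13, -10)

(∇×G)₁ = ∂G₃/∂v − ∂G₂/∂w = 0
(∇×G)₂ = ∂G₁/∂w − ∂G₃/∂u = 2*u + 15*w
(∇×G)₃ = ∂G₂/∂u − ∂G₁/∂v = 8*u - 2
∇×G = (0, 2*u + 15*w, 8*u - 2)
At (-1, 2, 1): (0, 13, -10).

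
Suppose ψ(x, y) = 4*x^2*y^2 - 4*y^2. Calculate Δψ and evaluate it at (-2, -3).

96

∂²ψ/∂x² = 8*y^2
∂²ψ/∂y² = 8*(x^2 - 1)
∇²ψ = 8*x^2 + 8*y^2 - 8
At (-2, -3): 96.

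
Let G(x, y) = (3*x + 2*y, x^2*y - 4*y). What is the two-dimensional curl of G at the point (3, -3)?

∂G₂/∂x = 2*x*y
∂G₁/∂y = 2
Scalar curl = 2*x*y - 2
At (3, -3): -20.

-20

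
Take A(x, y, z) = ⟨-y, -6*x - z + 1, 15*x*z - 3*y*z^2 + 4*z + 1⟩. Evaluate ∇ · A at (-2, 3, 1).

∂A₁/∂x = 0
∂A₂/∂y = 0
∂A₃/∂z = 15*x - 6*y*z + 4
∇·A = 15*x - 6*y*z + 4
At (-2, 3, 1): -44.

-44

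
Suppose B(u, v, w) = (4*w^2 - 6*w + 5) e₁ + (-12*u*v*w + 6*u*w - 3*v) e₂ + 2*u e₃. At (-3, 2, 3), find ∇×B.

(∇×B)₁ = ∂B₃/∂v − ∂B₂/∂w = 12*u*v - 6*u
(∇×B)₂ = ∂B₁/∂w − ∂B₃/∂u = 8*w - 8
(∇×B)₃ = ∂B₂/∂u − ∂B₁/∂v = -12*v*w + 6*w
∇×B = (12*u*v - 6*u, 8*w - 8, -12*v*w + 6*w)
At (-3, 2, 3): (-54, 16, -54).

(-54, 16, -54)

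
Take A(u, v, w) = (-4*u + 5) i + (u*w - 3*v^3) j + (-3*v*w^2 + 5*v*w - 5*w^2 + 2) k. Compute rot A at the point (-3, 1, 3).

(-9, 0, 3)

(∇×A)₁ = ∂A₃/∂v − ∂A₂/∂w = -u - 3*w^2 + 5*w
(∇×A)₂ = ∂A₁/∂w − ∂A₃/∂u = 0
(∇×A)₃ = ∂A₂/∂u − ∂A₁/∂v = w
∇×A = (-u - 3*w^2 + 5*w, 0, w)
At (-3, 1, 3): (-9, 0, 3).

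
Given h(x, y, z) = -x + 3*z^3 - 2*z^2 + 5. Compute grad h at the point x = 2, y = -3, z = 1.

(-1, 0, 5)

∂h/∂x = -1
∂h/∂y = 0
∂h/∂z = 9*z^2 - 4*z
∇h = (-1, 0, 9*z^2 - 4*z)
At (2, -3, 1): (-1, 0, 5).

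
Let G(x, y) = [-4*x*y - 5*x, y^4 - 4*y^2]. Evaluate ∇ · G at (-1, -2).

∂G₁/∂x = -4*y - 5
∂G₂/∂y = 4*y^3 - 8*y
∇·G = 4*y^3 - 12*y - 5
At (-1, -2): -13.

-13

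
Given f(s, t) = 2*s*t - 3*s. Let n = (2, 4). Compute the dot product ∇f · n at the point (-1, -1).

-18

∂f/∂s = 2*t - 3
∂f/∂t = 2*s
∇f at (-1, -1) = (-5, -2)
∇f · n = (-5)(2) + (-2)(4) = -18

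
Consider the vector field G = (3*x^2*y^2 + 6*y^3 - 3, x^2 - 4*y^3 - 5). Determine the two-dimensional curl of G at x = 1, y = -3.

∂G₂/∂x = 2*x
∂G₁/∂y = 6*x^2*y + 18*y^2
Scalar curl = -6*x^2*y + 2*x - 18*y^2
At (1, -3): -142.

-142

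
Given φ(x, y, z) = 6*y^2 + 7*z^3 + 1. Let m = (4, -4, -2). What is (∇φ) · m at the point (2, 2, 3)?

∂φ/∂x = 0
∂φ/∂y = 12*y
∂φ/∂z = 21*z^2
∇φ at (2, 2, 3) = (0, 24, 189)
∇φ · m = (0)(4) + (24)(-4) + (189)(-2) = -474

-474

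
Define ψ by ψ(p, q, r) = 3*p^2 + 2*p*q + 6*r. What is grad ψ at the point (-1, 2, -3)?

∂ψ/∂p = 6*p + 2*q
∂ψ/∂q = 2*p
∂ψ/∂r = 6
∇ψ = (6*p + 2*q, 2*p, 6)
At (-1, 2, -3): (-2, -2, 6).

(-2, -2, 6)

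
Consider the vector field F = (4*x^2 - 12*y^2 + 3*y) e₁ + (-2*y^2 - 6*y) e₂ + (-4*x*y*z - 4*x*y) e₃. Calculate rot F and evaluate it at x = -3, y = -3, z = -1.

(∇×F)₁ = ∂F₃/∂y − ∂F₂/∂z = -4*x*z - 4*x
(∇×F)₂ = ∂F₁/∂z − ∂F₃/∂x = 4*y*z + 4*y
(∇×F)₃ = ∂F₂/∂x − ∂F₁/∂y = 24*y - 3
∇×F = (-4*x*z - 4*x, 4*y*z + 4*y, 24*y - 3)
At (-3, -3, -1): (0, 0, -75).

(0, 0, -75)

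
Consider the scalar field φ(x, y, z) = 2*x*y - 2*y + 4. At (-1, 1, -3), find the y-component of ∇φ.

(∇φ)_2 = ∂φ/∂y = 2*x - 2
At (-1, 1, -3): -4.

-4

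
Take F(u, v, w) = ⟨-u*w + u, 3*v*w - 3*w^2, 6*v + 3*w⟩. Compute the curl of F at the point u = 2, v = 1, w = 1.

(9, -2, 0)

(∇×F)₁ = ∂F₃/∂v − ∂F₂/∂w = -3*v + 6*w + 6
(∇×F)₂ = ∂F₁/∂w − ∂F₃/∂u = -u
(∇×F)₃ = ∂F₂/∂u − ∂F₁/∂v = 0
∇×F = (-3*v + 6*w + 6, -u, 0)
At (2, 1, 1): (9, -2, 0).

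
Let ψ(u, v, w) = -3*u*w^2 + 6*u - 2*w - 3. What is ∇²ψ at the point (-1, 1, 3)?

6

∂²ψ/∂u² = 0
∂²ψ/∂v² = 0
∂²ψ/∂w² = -6*u
∇²ψ = -6*u
At (-1, 1, 3): 6.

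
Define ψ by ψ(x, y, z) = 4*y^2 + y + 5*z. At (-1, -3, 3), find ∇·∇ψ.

∂²ψ/∂x² = 0
∂²ψ/∂y² = 8
∂²ψ/∂z² = 0
∇²ψ = 8
At (-1, -3, 3): 8.

8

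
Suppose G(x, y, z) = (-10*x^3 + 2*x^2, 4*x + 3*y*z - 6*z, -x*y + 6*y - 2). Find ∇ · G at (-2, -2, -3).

-137

∂G₁/∂x = -30*x^2 + 4*x
∂G₂/∂y = 3*z
∂G₃/∂z = 0
∇·G = -30*x^2 + 4*x + 3*z
At (-2, -2, -3): -137.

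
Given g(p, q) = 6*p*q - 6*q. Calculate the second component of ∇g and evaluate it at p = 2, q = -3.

(∇g)_2 = ∂g/∂q = 6*p - 6
At (2, -3): 6.

6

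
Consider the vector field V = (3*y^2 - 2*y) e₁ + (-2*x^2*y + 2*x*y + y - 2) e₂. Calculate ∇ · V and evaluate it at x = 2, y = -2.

∂V₁/∂x = 0
∂V₂/∂y = -2*x^2 + 2*x + 1
∇·V = -2*x^2 + 2*x + 1
At (2, -2): -3.

-3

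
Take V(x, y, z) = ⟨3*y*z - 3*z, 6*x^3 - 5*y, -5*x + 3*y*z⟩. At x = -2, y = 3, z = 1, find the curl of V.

(3, 11, 69)

(∇×V)₁ = ∂V₃/∂y − ∂V₂/∂z = 3*z
(∇×V)₂ = ∂V₁/∂z − ∂V₃/∂x = 3*y + 2
(∇×V)₃ = ∂V₂/∂x − ∂V₁/∂y = 18*x^2 - 3*z
∇×V = (3*z, 3*y + 2, 18*x^2 - 3*z)
At (-2, 3, 1): (3, 11, 69).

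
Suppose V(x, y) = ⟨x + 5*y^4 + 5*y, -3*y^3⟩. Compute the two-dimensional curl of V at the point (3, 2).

-165

∂V₂/∂x = 0
∂V₁/∂y = 20*y^3 + 5
Scalar curl = -20*y^3 - 5
At (3, 2): -165.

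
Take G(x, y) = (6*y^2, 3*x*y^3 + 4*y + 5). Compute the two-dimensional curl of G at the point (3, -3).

-45

∂G₂/∂x = 3*y^3
∂G₁/∂y = 12*y
Scalar curl = 3*y^3 - 12*y
At (3, -3): -45.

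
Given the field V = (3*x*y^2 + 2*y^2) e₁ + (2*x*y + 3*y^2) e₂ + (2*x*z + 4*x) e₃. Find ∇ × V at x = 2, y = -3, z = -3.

(0, 2, 42)

(∇×V)₁ = ∂V₃/∂y − ∂V₂/∂z = 0
(∇×V)₂ = ∂V₁/∂z − ∂V₃/∂x = -2*z - 4
(∇×V)₃ = ∂V₂/∂x − ∂V₁/∂y = -6*x*y - 2*y
∇×V = (0, -2*z - 4, -6*x*y - 2*y)
At (2, -3, -3): (0, 2, 42).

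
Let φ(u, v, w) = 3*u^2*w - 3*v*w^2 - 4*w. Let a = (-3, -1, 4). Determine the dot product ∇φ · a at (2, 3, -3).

∂φ/∂u = 6*u*w
∂φ/∂v = -3*w^2
∂φ/∂w = 3*u^2 - 6*v*w - 4
∇φ at (2, 3, -3) = (-36, -27, 62)
∇φ · a = (-36)(-3) + (-27)(-1) + (62)(4) = 383

383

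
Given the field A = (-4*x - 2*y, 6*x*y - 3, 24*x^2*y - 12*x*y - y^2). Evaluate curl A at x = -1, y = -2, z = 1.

(∇×A)₁ = ∂A₃/∂y − ∂A₂/∂z = 24*x^2 - 12*x - 2*y
(∇×A)₂ = ∂A₁/∂z − ∂A₃/∂x = -48*x*y + 12*y
(∇×A)₃ = ∂A₂/∂x − ∂A₁/∂y = 6*y + 2
∇×A = (24*x^2 - 12*x - 2*y, -48*x*y + 12*y, 6*y + 2)
At (-1, -2, 1): (40, -120, -10).

(40, -120, -10)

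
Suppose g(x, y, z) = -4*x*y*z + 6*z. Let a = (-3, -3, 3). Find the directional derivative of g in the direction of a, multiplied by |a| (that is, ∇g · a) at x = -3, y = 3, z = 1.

126

∂g/∂x = -4*y*z
∂g/∂y = -4*x*z
∂g/∂z = -4*x*y + 6
∇g at (-3, 3, 1) = (-12, 12, 42)
∇g · a = (-12)(-3) + (12)(-3) + (42)(3) = 126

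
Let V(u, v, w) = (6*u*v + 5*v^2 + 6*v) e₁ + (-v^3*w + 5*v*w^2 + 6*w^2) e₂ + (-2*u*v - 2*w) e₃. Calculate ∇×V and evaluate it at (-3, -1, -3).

(11, -2, 22)

(∇×V)₁ = ∂V₃/∂v − ∂V₂/∂w = -2*u + v^3 - 10*v*w - 12*w
(∇×V)₂ = ∂V₁/∂w − ∂V₃/∂u = 2*v
(∇×V)₃ = ∂V₂/∂u − ∂V₁/∂v = -6*u - 10*v - 6
∇×V = (-2*u + v^3 - 10*v*w - 12*w, 2*v, -6*u - 10*v - 6)
At (-3, -1, -3): (11, -2, 22).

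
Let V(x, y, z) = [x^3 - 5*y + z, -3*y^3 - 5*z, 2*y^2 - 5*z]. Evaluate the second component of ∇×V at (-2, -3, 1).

(∇×V)_2 = ∂V₁/∂z − ∂V₃/∂x
= 1 − (0)
= 1
At (-2, -3, 1): 1.

1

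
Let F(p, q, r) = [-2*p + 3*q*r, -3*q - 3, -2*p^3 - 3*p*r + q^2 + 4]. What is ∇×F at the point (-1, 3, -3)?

(∇×F)₁ = ∂F₃/∂q − ∂F₂/∂r = 2*q
(∇×F)₂ = ∂F₁/∂r − ∂F₃/∂p = 6*p^2 + 3*q + 3*r
(∇×F)₃ = ∂F₂/∂p − ∂F₁/∂q = -3*r
∇×F = (2*q, 6*p^2 + 3*q + 3*r, -3*r)
At (-1, 3, -3): (6, 6, 9).

(6, 6, 9)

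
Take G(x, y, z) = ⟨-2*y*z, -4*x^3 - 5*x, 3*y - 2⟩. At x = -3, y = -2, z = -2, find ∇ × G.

(3, 4, -117)

(∇×G)₁ = ∂G₃/∂y − ∂G₂/∂z = 3
(∇×G)₂ = ∂G₁/∂z − ∂G₃/∂x = -2*y
(∇×G)₃ = ∂G₂/∂x − ∂G₁/∂y = -12*x^2 + 2*z - 5
∇×G = (3, -2*y, -12*x^2 + 2*z - 5)
At (-3, -2, -2): (3, 4, -117).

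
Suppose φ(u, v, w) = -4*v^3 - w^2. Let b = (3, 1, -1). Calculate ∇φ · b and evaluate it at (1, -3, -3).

∂φ/∂u = 0
∂φ/∂v = -12*v^2
∂φ/∂w = -2*w
∇φ at (1, -3, -3) = (0, -108, 6)
∇φ · b = (0)(3) + (-108)(1) + (6)(-1) = -114

-114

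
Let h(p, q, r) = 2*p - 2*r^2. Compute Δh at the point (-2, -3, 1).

-4

∂²h/∂p² = 0
∂²h/∂q² = 0
∂²h/∂r² = -4
∇²h = -4
At (-2, -3, 1): -4.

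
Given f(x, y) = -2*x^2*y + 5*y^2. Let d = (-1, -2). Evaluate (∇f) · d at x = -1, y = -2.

52

∂f/∂x = -4*x*y
∂f/∂y = -2*x^2 + 10*y
∇f at (-1, -2) = (-8, -22)
∇f · d = (-8)(-1) + (-22)(-2) = 52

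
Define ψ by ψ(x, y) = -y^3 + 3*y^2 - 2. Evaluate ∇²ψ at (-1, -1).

∂²ψ/∂x² = 0
∂²ψ/∂y² = 6*(-y + 1)
∇²ψ = -6*y + 6
At (-1, -1): 12.

12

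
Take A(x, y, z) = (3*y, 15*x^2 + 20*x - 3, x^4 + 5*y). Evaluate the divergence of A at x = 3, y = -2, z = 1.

0

∂A₁/∂x = 0
∂A₂/∂y = 0
∂A₃/∂z = 0
∇·A = 0
At (3, -2, 1): 0.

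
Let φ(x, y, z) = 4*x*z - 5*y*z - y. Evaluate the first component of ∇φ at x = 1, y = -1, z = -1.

(∇φ)_1 = ∂φ/∂x = 4*z
At (1, -1, -1): -4.

-4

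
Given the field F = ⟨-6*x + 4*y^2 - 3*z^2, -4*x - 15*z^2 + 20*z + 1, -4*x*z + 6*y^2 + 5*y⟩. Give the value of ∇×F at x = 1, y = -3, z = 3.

(39, -6, 20)

(∇×F)₁ = ∂F₃/∂y − ∂F₂/∂z = 12*y + 30*z - 15
(∇×F)₂ = ∂F₁/∂z − ∂F₃/∂x = -2*z
(∇×F)₃ = ∂F₂/∂x − ∂F₁/∂y = -8*y - 4
∇×F = (12*y + 30*z - 15, -2*z, -8*y - 4)
At (1, -3, 3): (39, -6, 20).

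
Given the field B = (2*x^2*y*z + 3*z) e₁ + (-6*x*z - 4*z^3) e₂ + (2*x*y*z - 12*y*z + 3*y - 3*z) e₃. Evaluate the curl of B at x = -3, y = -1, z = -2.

(∇×B)₁ = ∂B₃/∂y − ∂B₂/∂z = 2*x*z + 6*x + 12*z^2 - 12*z + 3
(∇×B)₂ = ∂B₁/∂z − ∂B₃/∂x = 2*x^2*y - 2*y*z + 3
(∇×B)₃ = ∂B₂/∂x − ∂B₁/∂y = -2*x^2*z - 6*z
∇×B = (2*x*z + 6*x + 12*z^2 - 12*z + 3, 2*x^2*y - 2*y*z + 3, -2*x^2*z - 6*z)
At (-3, -1, -2): (69, -19, 48).

(69, -19, 48)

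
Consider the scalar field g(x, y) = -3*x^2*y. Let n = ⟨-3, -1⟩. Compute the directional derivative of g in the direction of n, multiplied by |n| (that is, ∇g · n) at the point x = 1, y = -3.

∂g/∂x = -6*x*y
∂g/∂y = -3*x^2
∇g at (1, -3) = (18, -3)
∇g · n = (18)(-3) + (-3)(-1) = -51

-51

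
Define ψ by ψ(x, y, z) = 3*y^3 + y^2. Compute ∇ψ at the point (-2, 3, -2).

∂ψ/∂x = 0
∂ψ/∂y = 9*y^2 + 2*y
∂ψ/∂z = 0
∇ψ = (0, 9*y^2 + 2*y, 0)
At (-2, 3, -2): (0, 87, 0).

(0, 87, 0)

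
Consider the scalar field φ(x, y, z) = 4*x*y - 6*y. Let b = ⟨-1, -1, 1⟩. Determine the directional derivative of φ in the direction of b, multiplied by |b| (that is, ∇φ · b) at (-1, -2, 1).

∂φ/∂x = 4*y
∂φ/∂y = 4*x - 6
∂φ/∂z = 0
∇φ at (-1, -2, 1) = (-8, -10, 0)
∇φ · b = (-8)(-1) + (-10)(-1) + (0)(1) = 18

18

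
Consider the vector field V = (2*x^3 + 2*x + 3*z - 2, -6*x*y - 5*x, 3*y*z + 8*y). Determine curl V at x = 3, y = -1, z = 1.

(∇×V)₁ = ∂V₃/∂y − ∂V₂/∂z = 3*z + 8
(∇×V)₂ = ∂V₁/∂z − ∂V₃/∂x = 3
(∇×V)₃ = ∂V₂/∂x − ∂V₁/∂y = -6*y - 5
∇×V = (3*z + 8, 3, -6*y - 5)
At (3, -1, 1): (11, 3, 1).

(11, 3, 1)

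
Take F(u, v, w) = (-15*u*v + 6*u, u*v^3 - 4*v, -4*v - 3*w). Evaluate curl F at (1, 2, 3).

(-4, 0, 23)

(∇×F)₁ = ∂F₃/∂v − ∂F₂/∂w = -4
(∇×F)₂ = ∂F₁/∂w − ∂F₃/∂u = 0
(∇×F)₃ = ∂F₂/∂u − ∂F₁/∂v = 15*u + v^3
∇×F = (-4, 0, 15*u + v^3)
At (1, 2, 3): (-4, 0, 23).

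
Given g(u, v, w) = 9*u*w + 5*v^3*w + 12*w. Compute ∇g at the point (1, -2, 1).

(9, 60, -19)

∂g/∂u = 9*w
∂g/∂v = 15*v^2*w
∂g/∂w = 9*u + 5*v^3 + 12
∇g = (9*w, 15*v^2*w, 9*u + 5*v^3 + 12)
At (1, -2, 1): (9, 60, -19).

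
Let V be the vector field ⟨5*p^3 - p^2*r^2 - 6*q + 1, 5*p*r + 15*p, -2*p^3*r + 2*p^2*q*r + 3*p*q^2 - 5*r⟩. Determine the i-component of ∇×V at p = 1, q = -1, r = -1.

-13

(∇×V)_1 = ∂V₃/∂q − ∂V₂/∂r
= 2*p^2*r + 6*p*q − (5*p)
= 2*p^2*r + 6*p*q - 5*p
At (1, -1, -1): -13.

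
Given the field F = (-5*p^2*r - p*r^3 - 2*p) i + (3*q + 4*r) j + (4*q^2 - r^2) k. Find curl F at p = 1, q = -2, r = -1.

(-20, -8, 0)

(∇×F)₁ = ∂F₃/∂q − ∂F₂/∂r = 8*q - 4
(∇×F)₂ = ∂F₁/∂r − ∂F₃/∂p = -5*p^2 - 3*p*r^2
(∇×F)₃ = ∂F₂/∂p − ∂F₁/∂q = 0
∇×F = (8*q - 4, -5*p^2 - 3*p*r^2, 0)
At (1, -2, -1): (-20, -8, 0).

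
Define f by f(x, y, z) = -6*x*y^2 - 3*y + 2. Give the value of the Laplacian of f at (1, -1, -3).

∂²f/∂x² = 0
∂²f/∂y² = -12*x
∂²f/∂z² = 0
∇²f = -12*x
At (1, -1, -3): -12.

-12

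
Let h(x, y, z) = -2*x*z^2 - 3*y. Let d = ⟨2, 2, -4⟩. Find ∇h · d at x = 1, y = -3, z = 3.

∂h/∂x = -2*z^2
∂h/∂y = -3
∂h/∂z = -4*x*z
∇h at (1, -3, 3) = (-18, -3, -12)
∇h · d = (-18)(2) + (-3)(2) + (-12)(-4) = 6

6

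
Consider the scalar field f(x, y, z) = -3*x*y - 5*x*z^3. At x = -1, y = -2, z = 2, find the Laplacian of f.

60

∂²f/∂x² = 0
∂²f/∂y² = 0
∂²f/∂z² = -30*x*z
∇²f = -30*x*z
At (-1, -2, 2): 60.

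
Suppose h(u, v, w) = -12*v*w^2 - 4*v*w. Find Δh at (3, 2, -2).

∂²h/∂u² = 0
∂²h/∂v² = 0
∂²h/∂w² = -24*v
∇²h = -24*v
At (3, 2, -2): -48.

-48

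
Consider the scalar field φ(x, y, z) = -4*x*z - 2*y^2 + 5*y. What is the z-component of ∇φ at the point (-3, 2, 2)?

12

(∇φ)_3 = ∂φ/∂z = -4*x
At (-3, 2, 2): 12.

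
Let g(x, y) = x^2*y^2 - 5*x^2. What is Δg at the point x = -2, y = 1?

0

∂²g/∂x² = 2*(y^2 - 5)
∂²g/∂y² = 2*x^2
∇²g = 2*x^2 + 2*y^2 - 10
At (-2, 1): 0.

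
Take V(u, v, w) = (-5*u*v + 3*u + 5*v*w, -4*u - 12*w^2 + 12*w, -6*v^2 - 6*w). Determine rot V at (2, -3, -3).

(-48, -15, 21)

(∇×V)₁ = ∂V₃/∂v − ∂V₂/∂w = -12*v + 24*w - 12
(∇×V)₂ = ∂V₁/∂w − ∂V₃/∂u = 5*v
(∇×V)₃ = ∂V₂/∂u − ∂V₁/∂v = 5*u - 5*w - 4
∇×V = (-12*v + 24*w - 12, 5*v, 5*u - 5*w - 4)
At (2, -3, -3): (-48, -15, 21).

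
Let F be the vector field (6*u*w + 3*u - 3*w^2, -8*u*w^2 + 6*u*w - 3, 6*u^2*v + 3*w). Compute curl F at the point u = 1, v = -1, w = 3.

(48, 0, -54)

(∇×F)₁ = ∂F₃/∂v − ∂F₂/∂w = 6*u^2 + 16*u*w - 6*u
(∇×F)₂ = ∂F₁/∂w − ∂F₃/∂u = -12*u*v + 6*u - 6*w
(∇×F)₃ = ∂F₂/∂u − ∂F₁/∂v = -8*w^2 + 6*w
∇×F = (6*u^2 + 16*u*w - 6*u, -12*u*v + 6*u - 6*w, -8*w^2 + 6*w)
At (1, -1, 3): (48, 0, -54).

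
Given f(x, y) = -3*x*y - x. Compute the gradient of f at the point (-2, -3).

(8, 6)

∂f/∂x = -3*y - 1
∂f/∂y = -3*x
∇f = (-3*y - 1, -3*x)
At (-2, -3): (8, 6).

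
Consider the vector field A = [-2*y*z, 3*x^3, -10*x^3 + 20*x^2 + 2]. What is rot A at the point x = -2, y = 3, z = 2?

(0, 194, 40)

(∇×A)₁ = ∂A₃/∂y − ∂A₂/∂z = 0
(∇×A)₂ = ∂A₁/∂z − ∂A₃/∂x = 30*x^2 - 40*x - 2*y
(∇×A)₃ = ∂A₂/∂x − ∂A₁/∂y = 9*x^2 + 2*z
∇×A = (0, 30*x^2 - 40*x - 2*y, 9*x^2 + 2*z)
At (-2, 3, 2): (0, 194, 40).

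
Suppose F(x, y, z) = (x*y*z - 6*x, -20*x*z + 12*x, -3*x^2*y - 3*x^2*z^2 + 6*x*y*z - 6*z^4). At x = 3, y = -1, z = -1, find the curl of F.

(15, -9, 35)

(∇×F)₁ = ∂F₃/∂y − ∂F₂/∂z = -3*x^2 + 6*x*z + 20*x
(∇×F)₂ = ∂F₁/∂z − ∂F₃/∂x = 7*x*y + 6*x*z^2 - 6*y*z
(∇×F)₃ = ∂F₂/∂x − ∂F₁/∂y = -x*z - 20*z + 12
∇×F = (-3*x^2 + 6*x*z + 20*x, 7*x*y + 6*x*z^2 - 6*y*z, -x*z - 20*z + 12)
At (3, -1, -1): (15, -9, 35).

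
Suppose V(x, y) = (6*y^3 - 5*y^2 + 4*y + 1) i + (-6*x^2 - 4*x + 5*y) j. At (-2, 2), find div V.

5

∂V₁/∂x = 0
∂V₂/∂y = 5
∇·V = 5
At (-2, 2): 5.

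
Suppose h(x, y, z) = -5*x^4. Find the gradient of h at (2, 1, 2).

(-160, 0, 0)

∂h/∂x = -20*x^3
∂h/∂y = 0
∂h/∂z = 0
∇h = (-20*x^3, 0, 0)
At (2, 1, 2): (-160, 0, 0).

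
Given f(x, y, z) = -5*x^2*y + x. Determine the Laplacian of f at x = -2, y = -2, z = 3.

∂²f/∂x² = -10*y
∂²f/∂y² = 0
∂²f/∂z² = 0
∇²f = -10*y
At (-2, -2, 3): 20.

20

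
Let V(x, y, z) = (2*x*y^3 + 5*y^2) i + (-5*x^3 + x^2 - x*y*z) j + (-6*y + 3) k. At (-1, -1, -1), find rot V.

(∇×V)₁ = ∂V₃/∂y − ∂V₂/∂z = x*y - 6
(∇×V)₂ = ∂V₁/∂z − ∂V₃/∂x = 0
(∇×V)₃ = ∂V₂/∂x − ∂V₁/∂y = -15*x^2 - 6*x*y^2 + 2*x - y*z - 10*y
∇×V = (x*y - 6, 0, -15*x^2 - 6*x*y^2 + 2*x - y*z - 10*y)
At (-1, -1, -1): (-5, 0, -2).

(-5, 0, -2)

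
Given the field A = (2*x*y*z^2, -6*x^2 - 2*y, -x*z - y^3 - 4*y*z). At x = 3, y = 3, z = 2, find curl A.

(∇×A)₁ = ∂A₃/∂y − ∂A₂/∂z = -3*y^2 - 4*z
(∇×A)₂ = ∂A₁/∂z − ∂A₃/∂x = 4*x*y*z + z
(∇×A)₃ = ∂A₂/∂x − ∂A₁/∂y = -2*x*z^2 - 12*x
∇×A = (-3*y^2 - 4*z, 4*x*y*z + z, -2*x*z^2 - 12*x)
At (3, 3, 2): (-35, 74, -60).

(-35, 74, -60)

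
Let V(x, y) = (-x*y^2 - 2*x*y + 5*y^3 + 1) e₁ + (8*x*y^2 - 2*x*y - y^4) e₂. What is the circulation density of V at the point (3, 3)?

∂V₂/∂x = 8*y^2 - 2*y
∂V₁/∂y = -2*x*y - 2*x + 15*y^2
Scalar curl = 2*x*y + 2*x - 7*y^2 - 2*y
At (3, 3): -45.

-45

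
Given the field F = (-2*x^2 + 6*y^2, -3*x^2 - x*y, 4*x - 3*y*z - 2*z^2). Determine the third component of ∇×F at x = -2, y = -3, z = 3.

(∇×F)_3 = ∂F₂/∂x − ∂F₁/∂y
= -6*x - y − (12*y)
= -6*x - 13*y
At (-2, -3, 3): 51.

51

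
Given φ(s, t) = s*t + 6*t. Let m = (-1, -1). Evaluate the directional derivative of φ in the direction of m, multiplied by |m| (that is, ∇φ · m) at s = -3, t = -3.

∂φ/∂s = t
∂φ/∂t = s + 6
∇φ at (-3, -3) = (-3, 3)
∇φ · m = (-3)(-1) + (3)(-1) = 0

0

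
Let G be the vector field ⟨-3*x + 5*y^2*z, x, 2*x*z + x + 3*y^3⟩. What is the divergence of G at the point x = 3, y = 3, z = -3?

3

∂G₁/∂x = -3
∂G₂/∂y = 0
∂G₃/∂z = 2*x
∇·G = 2*x - 3
At (3, 3, -3): 3.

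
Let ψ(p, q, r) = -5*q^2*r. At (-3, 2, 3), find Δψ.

∂²ψ/∂p² = 0
∂²ψ/∂q² = -10*r
∂²ψ/∂r² = 0
∇²ψ = -10*r
At (-3, 2, 3): -30.

-30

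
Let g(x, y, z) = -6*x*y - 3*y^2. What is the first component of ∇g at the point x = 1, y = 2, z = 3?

(∇g)_1 = ∂g/∂x = -6*y
At (1, 2, 3): -12.

-12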